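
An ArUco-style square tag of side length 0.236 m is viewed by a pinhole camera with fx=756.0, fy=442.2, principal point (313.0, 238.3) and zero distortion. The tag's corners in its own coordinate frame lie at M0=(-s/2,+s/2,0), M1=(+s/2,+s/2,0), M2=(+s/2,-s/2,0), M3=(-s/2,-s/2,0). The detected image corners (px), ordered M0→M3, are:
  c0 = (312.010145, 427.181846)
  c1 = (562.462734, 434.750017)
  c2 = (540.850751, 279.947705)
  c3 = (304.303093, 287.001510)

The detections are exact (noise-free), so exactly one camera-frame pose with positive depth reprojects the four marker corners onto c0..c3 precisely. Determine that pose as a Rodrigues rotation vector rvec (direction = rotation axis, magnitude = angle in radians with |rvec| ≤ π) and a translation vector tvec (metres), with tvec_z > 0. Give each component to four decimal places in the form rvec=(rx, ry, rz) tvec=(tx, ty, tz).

Intrinsics K: fx=756.0, fy=442.2, cx=313.0, cy=238.3
Marker side s = 0.236 m; corners in marker frame (Z=0):
  M0 = (-0.1180, +0.1180, 0)
  M1 = (+0.1180, +0.1180, 0)
  M2 = (+0.1180, -0.1180, 0)
  M3 = (-0.1180, -0.1180, 0)
Detected image corners:
  c0 = (312.010145, 427.181846) px
  c1 = (562.462734, 434.750017) px
  c2 = (540.850751, 279.947705) px
  c3 = (304.303093, 287.001510) px
Planar DLT: solve 8×8 A·h = b for H (H[2,2]=1):
  H  [+850.59597 -32.50342 +423.68966]
  H  [-149.62697 +546.01918 +355.32817]
  H  [-0.41970 -0.21670 +1.00000]
B = K⁻¹H; ‖b₁‖=1.369617, ‖b₂‖=1.369617; λ = 2/(‖b₁‖+‖b₂‖) = 0.730131, sign → tz>0 ⇒ λ=+0.730131
r₁ = λ·B[:,0] = (+0.94836,-0.08192,-0.30643); r₂ = λ·B[:,1] = (+0.03412,+0.98681,-0.15822)
r₃ = r₁×r₂ = (+0.31535,+0.13960,+0.93865); SVD([r₁ r₂ r₃]) → R = UVᵀ:
  R  [+0.94836 +0.03412 +0.31535]
  R  [-0.08192 +0.98681 +0.13960]
  R  [-0.30643 -0.15822 +0.93865]
t = (+0.10690, +0.19323, +0.73013) m
tr R = 2.873825; θ = arccos((tr R − 1)/2) = 0.357106 rad = 20.461°
axis k = ((R−Rᵀ)₃₂, (R−Rᵀ)₁₃, (R−Rᵀ)₂₁) / (2 sinθ) = (-0.425981, +0.889379, -0.165968)
rvec = θ·k = (-0.152120, +0.317602, -0.059268)

rvec=(-0.1521, 0.3176, -0.0593) tvec=(0.1069, 0.1932, 0.7301)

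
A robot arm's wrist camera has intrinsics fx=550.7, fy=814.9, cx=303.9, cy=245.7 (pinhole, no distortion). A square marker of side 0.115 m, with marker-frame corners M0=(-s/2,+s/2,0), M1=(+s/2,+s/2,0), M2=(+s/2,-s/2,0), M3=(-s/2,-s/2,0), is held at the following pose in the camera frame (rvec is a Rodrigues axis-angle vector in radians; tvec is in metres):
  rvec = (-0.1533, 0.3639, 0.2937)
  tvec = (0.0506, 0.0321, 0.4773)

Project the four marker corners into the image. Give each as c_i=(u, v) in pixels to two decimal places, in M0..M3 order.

c0=(283.22, 364.44) c1=(406.77, 428.67) c2=(446.80, 232.16) c3=(322.52, 185.97)

Intrinsics K: fx=550.7, fy=814.9, cx=303.9, cy=245.7
Marker side s = 0.115 m; corners in marker frame (Z=0):
  M0 = (-0.0575, +0.0575, 0)
  M1 = (+0.0575, +0.0575, 0)
  M2 = (+0.0575, -0.0575, 0)
  M3 = (-0.0575, -0.0575, 0)
rvec = (-0.1533, 0.3639, 0.2937), |rvec| = θ = 0.49212 rad = 28.196°
Rodrigues: sinθ=0.47250, 1−cosθ=0.11867; R = I + sinθ·[k]× + (1−cosθ)·[k]×²:
    [+0.89285 -0.30932 +0.32733]
    [+0.25465 +0.94622 +0.19956]
    [-0.37145 -0.09482 +0.92360]
t = (0.0506, 0.0321, 0.4773) m
M0: Pc = R·M0+t = (-0.01852, +0.07186, +0.49321); u = 550.7·(-0.01852)/0.49321 + 303.9 = 283.2158, v = 814.9·(+0.07186)/0.49321 + 245.7 = 364.4389
M1: Pc = R·M1+t = (+0.08415, +0.10115, +0.45049); u = 550.7·(+0.08415)/0.45049 + 303.9 = 406.7723, v = 814.9·(+0.10115)/0.45049 + 245.7 = 428.6726
M2: Pc = R·M2+t = (+0.11972, -0.00766, +0.46139); u = 550.7·(+0.11972)/0.46139 + 303.9 = 446.7984, v = 814.9·(-0.00766)/0.46139 + 245.7 = 232.1623
M3: Pc = R·M3+t = (+0.01705, -0.03695, +0.50411); u = 550.7·(+0.01705)/0.50411 + 303.9 = 322.5228, v = 814.9·(-0.03695)/0.50411 + 245.7 = 185.9697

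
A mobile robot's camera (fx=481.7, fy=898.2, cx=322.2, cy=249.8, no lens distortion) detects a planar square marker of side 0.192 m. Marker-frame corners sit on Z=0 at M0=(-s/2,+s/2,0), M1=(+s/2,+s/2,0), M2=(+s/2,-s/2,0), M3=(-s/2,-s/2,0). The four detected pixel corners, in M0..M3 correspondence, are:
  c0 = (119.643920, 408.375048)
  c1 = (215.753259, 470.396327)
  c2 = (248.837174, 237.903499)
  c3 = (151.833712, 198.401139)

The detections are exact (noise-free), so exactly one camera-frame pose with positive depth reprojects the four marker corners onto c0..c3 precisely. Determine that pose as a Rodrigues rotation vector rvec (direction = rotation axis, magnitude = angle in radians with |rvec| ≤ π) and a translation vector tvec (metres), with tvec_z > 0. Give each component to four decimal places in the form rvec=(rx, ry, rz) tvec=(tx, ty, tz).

Intrinsics K: fx=481.7, fy=898.2, cx=322.2, cy=249.8
Marker side s = 0.192 m; corners in marker frame (Z=0):
  M0 = (-0.0960, +0.0960, 0)
  M1 = (+0.0960, +0.0960, 0)
  M2 = (+0.0960, -0.0960, 0)
  M3 = (-0.0960, -0.0960, 0)
Detected image corners:
  c0 = (119.643920, 408.375048) px
  c1 = (215.753259, 470.396327) px
  c2 = (248.837174, 237.903499) px
  c3 = (151.833712, 198.401139) px
Planar DLT: solve 8×8 A·h = b for H (H[2,2]=1):
  H  [+410.50081 -192.23641 +181.87959]
  H  [+98.57292 +1109.47160 +326.25458]
  H  [-0.50226 -0.12154 +1.00000]
B = K⁻¹H; ‖b₁‖=1.313836, ‖b₂‖=1.313836; λ = 2/(‖b₁‖+‖b₂‖) = 0.761130, sign → tz>0 ⇒ λ=+0.761130
r₁ = λ·B[:,0] = (+0.90433,+0.18985,-0.38228); r₂ = λ·B[:,1] = (-0.24188,+0.96589,-0.09251)
r₃ = r₁×r₂ = (+0.35168,+0.17612,+0.91940); SVD([r₁ r₂ r₃]) → R = UVᵀ:
  R  [+0.90433 -0.24188 +0.35168]
  R  [+0.18985 +0.96589 +0.17612]
  R  [-0.38228 -0.09251 +0.91940]
t = (-0.22172, +0.06479, +0.76113) m
tr R = 2.789622; θ = arccos((tr R − 1)/2) = 0.462789 rad = 26.516°
axis k = ((R−Rᵀ)₃₂, (R−Rᵀ)₁₃, (R−Rᵀ)₂₁) / (2 sinθ) = (-0.300852, +0.822012, +0.483512)
rvec = θ·k = (-0.139231, +0.380418, +0.223764)

rvec=(-0.1392, 0.3804, 0.2238) tvec=(-0.2217, 0.0648, 0.7611)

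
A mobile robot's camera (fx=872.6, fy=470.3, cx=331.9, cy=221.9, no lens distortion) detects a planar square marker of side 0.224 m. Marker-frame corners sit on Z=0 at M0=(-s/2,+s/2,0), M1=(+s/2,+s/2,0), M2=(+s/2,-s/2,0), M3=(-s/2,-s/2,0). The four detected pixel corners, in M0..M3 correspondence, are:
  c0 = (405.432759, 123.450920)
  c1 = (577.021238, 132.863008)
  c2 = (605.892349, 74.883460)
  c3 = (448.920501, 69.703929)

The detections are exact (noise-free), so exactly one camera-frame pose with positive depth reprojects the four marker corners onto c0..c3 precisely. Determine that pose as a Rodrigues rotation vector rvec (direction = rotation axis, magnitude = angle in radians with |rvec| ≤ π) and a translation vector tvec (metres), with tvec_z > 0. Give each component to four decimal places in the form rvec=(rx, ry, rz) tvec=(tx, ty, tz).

Intrinsics K: fx=872.6, fy=470.3, cx=331.9, cy=221.9
Marker side s = 0.224 m; corners in marker frame (Z=0):
  M0 = (-0.1120, +0.1120, 0)
  M1 = (+0.1120, +0.1120, 0)
  M2 = (+0.1120, -0.1120, 0)
  M3 = (-0.1120, -0.1120, 0)
Detected image corners:
  c0 = (405.432759, 123.450920) px
  c1 = (577.021238, 132.863008) px
  c2 = (605.892349, 74.883460) px
  c3 = (448.920501, 69.703929) px
Planar DLT: solve 8×8 A·h = b for H (H[2,2]=1):
  H  [+589.94420 -396.05823 +507.68484]
  H  [+4.18659 +203.14094 +98.67723]
  H  [-0.27836 -0.45851 +1.00000]
B = K⁻¹H; ‖b₁‖=0.841785, ‖b₂‖=0.841785; λ = 2/(‖b₁‖+‖b₂‖) = 1.187951, sign → tz>0 ⇒ λ=+1.187951
r₁ = λ·B[:,0] = (+0.92892,+0.16660,-0.33068); r₂ = λ·B[:,1] = (-0.33202,+0.77012,-0.54469)
r₃ = r₁×r₂ = (+0.16392,+0.61576,+0.77069); SVD([r₁ r₂ r₃]) → R = UVᵀ:
  R  [+0.92892 -0.33202 +0.16392]
  R  [+0.16660 +0.77012 +0.61576]
  R  [-0.33068 -0.54469 +0.77069]
t = (+0.23931, -0.31125, +1.18795) m
tr R = 2.469736; θ = arccos((tr R − 1)/2) = 0.745325 rad = 42.704°
axis k = ((R−Rᵀ)₃₂, (R−Rᵀ)₁₃, (R−Rᵀ)₂₁) / (2 sinθ) = (-0.855520, +0.364635, +0.367595)
rvec = θ·k = (-0.637640, +0.271771, +0.273978)

rvec=(-0.6376, 0.2718, 0.2740) tvec=(0.2393, -0.3113, 1.1880)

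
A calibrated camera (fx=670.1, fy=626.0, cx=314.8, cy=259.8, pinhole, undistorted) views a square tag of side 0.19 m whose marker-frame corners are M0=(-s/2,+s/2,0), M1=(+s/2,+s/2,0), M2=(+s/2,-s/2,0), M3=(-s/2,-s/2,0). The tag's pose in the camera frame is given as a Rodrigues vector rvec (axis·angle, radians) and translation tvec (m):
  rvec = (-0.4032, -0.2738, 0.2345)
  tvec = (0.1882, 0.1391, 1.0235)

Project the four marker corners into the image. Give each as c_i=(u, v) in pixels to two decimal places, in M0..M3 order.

Intrinsics K: fx=670.1, fy=626.0, cx=314.8, cy=259.8
Marker side s = 0.19 m; corners in marker frame (Z=0):
  M0 = (-0.0950, +0.0950, 0)
  M1 = (+0.0950, +0.0950, 0)
  M2 = (+0.0950, -0.0950, 0)
  M3 = (-0.0950, -0.0950, 0)
rvec = (-0.4032, -0.2738, 0.2345), |rvec| = θ = 0.54086 rad = 30.989°
Rodrigues: sinθ=0.51487, 1−cosθ=0.14273; R = I + sinθ·[k]× + (1−cosθ)·[k]×²:
    [+0.93659 -0.16937 -0.30678]
    [+0.27710 +0.89385 +0.35250]
    [+0.21451 -0.41516 +0.88410]
t = (0.1882, 0.1391, 1.0235) m
M0: Pc = R·M0+t = (+0.08313, +0.19769, +0.96368); u = 670.1·(+0.08313)/0.96368 + 314.8 = 372.6076, v = 626.0·(+0.19769)/0.96368 + 259.8 = 388.2185
M1: Pc = R·M1+t = (+0.26109, +0.25034, +1.00444); u = 670.1·(+0.26109)/1.00444 + 314.8 = 488.9807, v = 626.0·(+0.25034)/1.00444 + 259.8 = 415.8201
M2: Pc = R·M2+t = (+0.29327, +0.08051, +1.08332); u = 670.1·(+0.29327)/1.08332 + 314.8 = 496.2033, v = 626.0·(+0.08051)/1.08332 + 259.8 = 306.3225
M3: Pc = R·M3+t = (+0.11531, +0.02786, +1.04256); u = 670.1·(+0.11531)/1.04256 + 314.8 = 388.9173, v = 626.0·(+0.02786)/1.04256 + 259.8 = 276.5285

c0=(372.61, 388.22) c1=(488.98, 415.82) c2=(496.20, 306.32) c3=(388.92, 276.53)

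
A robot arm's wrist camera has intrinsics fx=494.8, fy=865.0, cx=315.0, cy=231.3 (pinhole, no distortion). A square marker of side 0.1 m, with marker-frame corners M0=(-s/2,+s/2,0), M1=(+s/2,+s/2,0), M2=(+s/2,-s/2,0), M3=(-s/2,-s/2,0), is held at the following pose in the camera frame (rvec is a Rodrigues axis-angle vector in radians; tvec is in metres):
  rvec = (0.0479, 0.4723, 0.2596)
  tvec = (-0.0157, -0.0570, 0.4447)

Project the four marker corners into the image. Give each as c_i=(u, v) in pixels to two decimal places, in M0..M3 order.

Intrinsics K: fx=494.8, fy=865.0, cx=315.0, cy=231.3
Marker side s = 0.1 m; corners in marker frame (Z=0):
  M0 = (-0.0500, +0.0500, 0)
  M1 = (+0.0500, +0.0500, 0)
  M2 = (+0.0500, -0.0500, 0)
  M3 = (-0.0500, -0.0500, 0)
rvec = (0.0479, 0.4723, 0.2596), |rvec| = θ = 0.54107 rad = 31.001°
Rodrigues: sinθ=0.51505, 1−cosθ=0.14284; R = I + sinθ·[k]× + (1−cosθ)·[k]×²:
    [+0.85828 -0.23608 +0.45566]
    [+0.25816 +0.96600 +0.01423]
    [-0.44352 +0.10542 +0.89004]
t = (-0.0157, -0.0570, 0.4447) m
M0: Pc = R·M0+t = (-0.07042, -0.02161, +0.47215); u = 494.8·(-0.07042)/0.47215 + 315.0 = 241.2036, v = 865.0·(-0.02161)/0.47215 + 231.3 = 191.7132
M1: Pc = R·M1+t = (+0.01541, +0.00421, +0.42779); u = 494.8·(+0.01541)/0.42779 + 315.0 = 332.8236, v = 865.0·(+0.00421)/0.42779 + 231.3 = 239.8080
M2: Pc = R·M2+t = (+0.03902, -0.09239, +0.41725); u = 494.8·(+0.03902)/0.41725 + 315.0 = 361.2695, v = 865.0·(-0.09239)/0.41725 + 231.3 = 39.7634
M3: Pc = R·M3+t = (-0.04681, -0.11821, +0.46161); u = 494.8·(-0.04681)/0.46161 + 315.0 = 264.8238, v = 865.0·(-0.11821)/0.46161 + 231.3 = 9.7910

c0=(241.20, 191.71) c1=(332.82, 239.81) c2=(361.27, 39.76) c3=(264.82, 9.79)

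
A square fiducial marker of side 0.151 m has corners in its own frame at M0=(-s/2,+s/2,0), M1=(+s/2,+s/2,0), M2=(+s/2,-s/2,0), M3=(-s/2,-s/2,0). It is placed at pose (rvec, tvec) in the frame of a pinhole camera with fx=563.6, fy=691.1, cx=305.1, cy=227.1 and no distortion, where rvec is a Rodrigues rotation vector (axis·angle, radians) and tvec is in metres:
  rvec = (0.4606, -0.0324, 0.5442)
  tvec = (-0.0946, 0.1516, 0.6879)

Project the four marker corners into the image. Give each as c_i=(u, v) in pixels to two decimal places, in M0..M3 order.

c0=(147.79, 394.61) c1=(252.57, 459.71) c2=(312.17, 363.30) c3=(199.32, 288.51)

Intrinsics K: fx=563.6, fy=691.1, cx=305.1, cy=227.1
Marker side s = 0.151 m; corners in marker frame (Z=0):
  M0 = (-0.0755, +0.0755, 0)
  M1 = (+0.0755, +0.0755, 0)
  M2 = (+0.0755, -0.0755, 0)
  M3 = (-0.0755, -0.0755, 0)
rvec = (0.4606, -0.0324, 0.5442), |rvec| = θ = 0.71369 rad = 40.892°
Rodrigues: sinθ=0.65463, 1−cosθ=0.24405; R = I + sinθ·[k]× + (1−cosθ)·[k]×²:
    [+0.85760 -0.50631 +0.09038]
    [+0.49201 +0.75645 -0.43093]
    [+0.14982 +0.41403 +0.89785]
t = (-0.0946, 0.1516, 0.6879) m
M0: Pc = R·M0+t = (-0.19758, +0.17157, +0.70785); u = 563.6·(-0.19758)/0.70785 + 305.1 = 147.7873, v = 691.1·(+0.17157)/0.70785 + 227.1 = 394.6058
M1: Pc = R·M1+t = (-0.06808, +0.24586, +0.73047); u = 563.6·(-0.06808)/0.73047 + 305.1 = 252.5740, v = 691.1·(+0.24586)/0.73047 + 227.1 = 459.7080
M2: Pc = R·M2+t = (+0.00838, +0.13163, +0.66795); u = 563.6·(+0.00838)/0.66795 + 305.1 = 312.1670, v = 691.1·(+0.13163)/0.66795 + 227.1 = 363.2967
M3: Pc = R·M3+t = (-0.12112, +0.05734, +0.64533); u = 563.6·(-0.12112)/0.64533 + 305.1 = 199.3177, v = 691.1·(+0.05734)/0.64533 + 227.1 = 288.5077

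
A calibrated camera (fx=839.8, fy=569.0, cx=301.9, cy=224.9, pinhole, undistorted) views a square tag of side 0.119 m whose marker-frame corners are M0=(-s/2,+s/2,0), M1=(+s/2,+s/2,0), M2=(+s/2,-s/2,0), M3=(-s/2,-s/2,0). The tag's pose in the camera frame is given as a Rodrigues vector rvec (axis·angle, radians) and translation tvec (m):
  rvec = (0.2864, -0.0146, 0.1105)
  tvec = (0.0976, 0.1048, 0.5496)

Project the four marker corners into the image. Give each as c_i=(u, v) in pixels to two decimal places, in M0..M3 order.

c0=(349.31, 381.30) c1=(523.84, 393.03) c2=(558.44, 282.83) c3=(373.16, 269.61)

Intrinsics K: fx=839.8, fy=569.0, cx=301.9, cy=224.9
Marker side s = 0.119 m; corners in marker frame (Z=0):
  M0 = (-0.0595, +0.0595, 0)
  M1 = (+0.0595, +0.0595, 0)
  M2 = (+0.0595, -0.0595, 0)
  M3 = (-0.0595, -0.0595, 0)
rvec = (0.2864, -0.0146, 0.1105), |rvec| = θ = 0.30732 rad = 17.608°
Rodrigues: sinθ=0.30251, 1−cosθ=0.04685; R = I + sinθ·[k]× + (1−cosθ)·[k]×²:
    [+0.99384 -0.11084 +0.00133]
    [+0.10669 +0.95325 -0.28271]
    [+0.03007 +0.28111 +0.95920]
t = (0.0976, 0.1048, 0.5496) m
M0: Pc = R·M0+t = (+0.03187, +0.15517, +0.56454); u = 839.8·(+0.03187)/0.56454 + 301.9 = 349.3118, v = 569.0·(+0.15517)/0.56454 + 224.9 = 381.2969
M1: Pc = R·M1+t = (+0.15014, +0.16787, +0.56812); u = 839.8·(+0.15014)/0.56812 + 301.9 = 523.8373, v = 569.0·(+0.16787)/0.56812 + 224.9 = 393.0282
M2: Pc = R·M2+t = (+0.16333, +0.05443, +0.53466); u = 839.8·(+0.16333)/0.53466 + 301.9 = 558.4415, v = 569.0·(+0.05443)/0.53466 + 224.9 = 282.8254
M3: Pc = R·M3+t = (+0.04506, +0.04173, +0.53108); u = 839.8·(+0.04506)/0.53108 + 301.9 = 373.1560, v = 569.0·(+0.04173)/0.53108 + 224.9 = 269.6126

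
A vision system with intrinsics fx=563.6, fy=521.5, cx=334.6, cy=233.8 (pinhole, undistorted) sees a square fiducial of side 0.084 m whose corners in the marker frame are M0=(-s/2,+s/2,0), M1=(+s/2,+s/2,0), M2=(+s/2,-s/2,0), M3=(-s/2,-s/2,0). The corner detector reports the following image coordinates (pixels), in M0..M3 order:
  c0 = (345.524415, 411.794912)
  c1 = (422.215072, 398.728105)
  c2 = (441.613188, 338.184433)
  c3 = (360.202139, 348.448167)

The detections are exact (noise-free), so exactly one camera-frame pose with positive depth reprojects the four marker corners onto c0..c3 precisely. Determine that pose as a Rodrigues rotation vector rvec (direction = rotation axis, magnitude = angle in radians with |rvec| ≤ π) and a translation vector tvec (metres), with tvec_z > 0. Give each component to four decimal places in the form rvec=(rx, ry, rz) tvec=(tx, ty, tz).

Intrinsics K: fx=563.6, fy=521.5, cx=334.6, cy=233.8
Marker side s = 0.084 m; corners in marker frame (Z=0):
  M0 = (-0.0420, +0.0420, 0)
  M1 = (+0.0420, +0.0420, 0)
  M2 = (+0.0420, -0.0420, 0)
  M3 = (-0.0420, -0.0420, 0)
Detected image corners:
  c0 = (345.524415, 411.794912) px
  c1 = (422.215072, 398.728105) px
  c2 = (441.613188, 338.184433) px
  c3 = (360.202139, 348.448167) px
Planar DLT: solve 8×8 A·h = b for H (H[2,2]=1):
  H  [+1215.13764 +134.56586 +393.24404]
  H  [+122.90859 +1059.57582 +375.23846]
  H  [+0.70102 +0.86197 +1.00000]
B = K⁻¹H; ‖b₁‖=1.877409, ‖b₂‖=1.877409; λ = 2/(‖b₁‖+‖b₂‖) = 0.532649, sign → tz>0 ⇒ λ=+0.532649
r₁ = λ·B[:,0] = (+0.92673,-0.04187,+0.37340); r₂ = λ·B[:,1] = (-0.14540,+0.87639,+0.45913)
r₃ = r₁×r₂ = (-0.34647,-0.47977,+0.80609); SVD([r₁ r₂ r₃]) → R = UVᵀ:
  R  [+0.92673 -0.14540 -0.34647]
  R  [-0.04187 +0.87639 -0.47977]
  R  [+0.37340 +0.45913 +0.80609]
t = (+0.05542, +0.14446, +0.53265) m
tr R = 2.609206; θ = arccos((tr R − 1)/2) = 0.635790 rad = 36.428°
axis k = ((R−Rᵀ)₃₂, (R−Rᵀ)₁₃, (R−Rᵀ)₂₁) / (2 sinθ) = (+0.790568, -0.606137, +0.087176)
rvec = θ·k = (+0.502635, -0.385376, +0.055425)

rvec=(0.5026, -0.3854, 0.0554) tvec=(0.0554, 0.1445, 0.5326)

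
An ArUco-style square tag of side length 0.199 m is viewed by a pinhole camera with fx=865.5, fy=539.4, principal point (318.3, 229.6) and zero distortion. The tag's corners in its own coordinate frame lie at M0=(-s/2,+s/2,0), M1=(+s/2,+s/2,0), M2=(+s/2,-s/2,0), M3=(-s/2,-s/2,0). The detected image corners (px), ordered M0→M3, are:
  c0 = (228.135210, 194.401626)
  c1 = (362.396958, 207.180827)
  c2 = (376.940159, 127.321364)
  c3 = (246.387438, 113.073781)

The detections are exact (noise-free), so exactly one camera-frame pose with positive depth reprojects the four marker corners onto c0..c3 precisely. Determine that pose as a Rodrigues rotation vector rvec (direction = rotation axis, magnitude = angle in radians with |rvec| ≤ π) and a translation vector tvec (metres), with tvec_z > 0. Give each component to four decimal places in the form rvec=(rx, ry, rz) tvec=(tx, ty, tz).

rvec=(-0.1534, -0.1559, 0.1320) tvec=(-0.0206, -0.1647, 1.2773)

Intrinsics K: fx=865.5, fy=539.4, cx=318.3, cy=229.6
Marker side s = 0.199 m; corners in marker frame (Z=0):
  M0 = (-0.0995, +0.0995, 0)
  M1 = (+0.0995, +0.0995, 0)
  M2 = (+0.0995, -0.0995, 0)
  M3 = (-0.0995, -0.0995, 0)
Detected image corners:
  c0 = (228.135210, 194.401626) px
  c1 = (362.396958, 207.180827) px
  c2 = (376.940159, 127.321364) px
  c3 = (246.387438, 113.073781) px
Planar DLT: solve 8×8 A·h = b for H (H[2,2]=1):
  H  [+699.48098 -120.77342 +304.31152]
  H  [+86.05930 +384.60214 +160.06186]
  H  [+0.11282 -0.12679 +1.00000]
B = K⁻¹H; ‖b₁‖=0.782931, ‖b₂‖=0.782931; λ = 2/(‖b₁‖+‖b₂‖) = 1.277251, sign → tz>0 ⇒ λ=+1.277251
r₁ = λ·B[:,0] = (+0.97926,+0.14245,+0.14409); r₂ = λ·B[:,1] = (-0.11867,+0.97964,-0.16195)
r₃ = r₁×r₂ = (-0.16423,+0.14149,+0.97622); SVD([r₁ r₂ r₃]) → R = UVᵀ:
  R  [+0.97926 -0.11867 -0.16423]
  R  [+0.14245 +0.97964 +0.14149]
  R  [+0.14409 -0.16195 +0.97622]
t = (-0.02064, -0.16466, +1.27725) m
tr R = 2.935118; θ = arccos((tr R − 1)/2) = 0.255413 rad = 14.634°
axis k = ((R−Rᵀ)₃₂, (R−Rᵀ)₁₃, (R−Rᵀ)₂₁) / (2 sinθ) = (-0.600518, -0.610188, +0.516767)
rvec = θ·k = (-0.153380, -0.155850, +0.131989)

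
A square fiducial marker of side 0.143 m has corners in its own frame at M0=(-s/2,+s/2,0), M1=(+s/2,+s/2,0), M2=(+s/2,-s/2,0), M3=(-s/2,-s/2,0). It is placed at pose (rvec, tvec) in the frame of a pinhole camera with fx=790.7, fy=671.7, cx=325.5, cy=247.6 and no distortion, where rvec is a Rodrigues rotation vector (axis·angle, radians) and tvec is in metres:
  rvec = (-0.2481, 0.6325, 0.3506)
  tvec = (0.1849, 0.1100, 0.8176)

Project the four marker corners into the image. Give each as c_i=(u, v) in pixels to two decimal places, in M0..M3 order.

Intrinsics K: fx=790.7, fy=671.7, cx=325.5, cy=247.6
Marker side s = 0.143 m; corners in marker frame (Z=0):
  M0 = (-0.0715, +0.0715, 0)
  M1 = (+0.0715, +0.0715, 0)
  M2 = (+0.0715, -0.0715, 0)
  M3 = (-0.0715, -0.0715, 0)
rvec = (-0.2481, 0.6325, 0.3506), |rvec| = θ = 0.76455 rad = 43.805°
Rodrigues: sinθ=0.69221, 1−cosθ=0.27830; R = I + sinθ·[k]× + (1−cosθ)·[k]×²:
    [+0.75100 -0.39214 +0.53124]
    [+0.24272 +0.91217 +0.33021]
    [-0.61407 -0.11905 +0.78022]
t = (0.1849, 0.1100, 0.8176) m
M0: Pc = R·M0+t = (+0.10317, +0.15787, +0.85299); u = 790.7·(+0.10317)/0.85299 + 325.5 = 421.1310, v = 671.7·(+0.15787)/0.85299 + 247.6 = 371.9134
M1: Pc = R·M1+t = (+0.21056, +0.19257, +0.76518); u = 790.7·(+0.21056)/0.76518 + 325.5 = 543.0805, v = 671.7·(+0.19257)/0.76518 + 247.6 = 416.6475
M2: Pc = R·M2+t = (+0.26663, +0.06213, +0.78221); u = 790.7·(+0.26663)/0.78221 + 325.5 = 595.0304, v = 671.7·(+0.06213)/0.78221 + 247.6 = 300.9561
M3: Pc = R·M3+t = (+0.15924, +0.02743, +0.87002); u = 790.7·(+0.15924)/0.87002 + 325.5 = 470.2237, v = 671.7·(+0.02743)/0.87002 + 247.6 = 268.7741

c0=(421.13, 371.91) c1=(543.08, 416.65) c2=(595.03, 300.96) c3=(470.22, 268.77)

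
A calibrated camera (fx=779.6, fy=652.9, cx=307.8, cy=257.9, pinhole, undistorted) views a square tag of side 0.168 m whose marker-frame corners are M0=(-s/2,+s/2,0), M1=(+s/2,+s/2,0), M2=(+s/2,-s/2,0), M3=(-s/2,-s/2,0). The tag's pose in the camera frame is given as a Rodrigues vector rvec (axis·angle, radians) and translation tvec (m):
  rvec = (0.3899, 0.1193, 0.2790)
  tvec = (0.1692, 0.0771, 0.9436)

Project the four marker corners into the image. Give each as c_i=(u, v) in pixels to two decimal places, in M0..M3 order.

c0=(362.13, 342.53) c1=(491.47, 376.24) c2=(540.21, 277.34) c3=(401.06, 242.33)

Intrinsics K: fx=779.6, fy=652.9, cx=307.8, cy=257.9
Marker side s = 0.168 m; corners in marker frame (Z=0):
  M0 = (-0.0840, +0.0840, 0)
  M1 = (+0.0840, +0.0840, 0)
  M2 = (+0.0840, -0.0840, 0)
  M3 = (-0.0840, -0.0840, 0)
rvec = (0.3899, 0.1193, 0.2790), |rvec| = θ = 0.49406 rad = 28.308°
Rodrigues: sinθ=0.47420, 1−cosθ=0.11959; R = I + sinθ·[k]× + (1−cosθ)·[k]×²:
    [+0.95489 -0.24500 +0.16780]
    [+0.29058 +0.88739 -0.35792]
    [-0.06121 +0.39054 +0.91855]
t = (0.1692, 0.0771, 0.9436) m
M0: Pc = R·M0+t = (+0.06841, +0.12723, +0.98155); u = 779.6·(+0.06841)/0.98155 + 307.8 = 362.1344, v = 652.9·(+0.12723)/0.98155 + 257.9 = 342.5316
M1: Pc = R·M1+t = (+0.22883, +0.17605, +0.97126); u = 779.6·(+0.22883)/0.97126 + 307.8 = 491.4749, v = 652.9·(+0.17605)/0.97126 + 257.9 = 376.2431
M2: Pc = R·M2+t = (+0.26999, +0.02697, +0.90565); u = 779.6·(+0.26999)/0.90565 + 307.8 = 540.2122, v = 652.9·(+0.02697)/0.90565 + 257.9 = 277.3415
M3: Pc = R·M3+t = (+0.10957, -0.02185, +0.91594); u = 779.6·(+0.10957)/0.91594 + 307.8 = 401.0597, v = 652.9·(-0.02185)/0.91594 + 257.9 = 242.3256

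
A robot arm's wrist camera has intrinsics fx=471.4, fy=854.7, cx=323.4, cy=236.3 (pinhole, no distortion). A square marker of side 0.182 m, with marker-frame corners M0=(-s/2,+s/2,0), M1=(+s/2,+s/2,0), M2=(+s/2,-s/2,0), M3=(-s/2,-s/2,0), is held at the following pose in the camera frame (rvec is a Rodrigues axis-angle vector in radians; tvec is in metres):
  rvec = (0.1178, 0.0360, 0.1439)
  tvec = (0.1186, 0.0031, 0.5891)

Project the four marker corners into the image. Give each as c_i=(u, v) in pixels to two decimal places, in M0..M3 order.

Intrinsics K: fx=471.4, fy=854.7, cx=323.4, cy=236.3
Marker side s = 0.182 m; corners in marker frame (Z=0):
  M0 = (-0.0910, +0.0910, 0)
  M1 = (+0.0910, +0.0910, 0)
  M2 = (+0.0910, -0.0910, 0)
  M3 = (-0.0910, -0.0910, 0)
rvec = (0.1178, 0.0360, 0.1439), |rvec| = θ = 0.18942 rad = 10.853°
Rodrigues: sinθ=0.18829, 1−cosθ=0.01789; R = I + sinθ·[k]× + (1−cosθ)·[k]×²:
    [+0.98903 -0.14093 +0.04424]
    [+0.14516 +0.98276 -0.11451]
    [-0.02733 +0.11968 +0.99244]
t = (0.1186, 0.0031, 0.5891) m
M0: Pc = R·M0+t = (+0.01577, +0.07932, +0.60248); u = 471.4·(+0.01577)/0.60248 + 323.4 = 335.7420, v = 854.7·(+0.07932)/0.60248 + 236.3 = 348.8294
M1: Pc = R·M1+t = (+0.19578, +0.10574, +0.59750); u = 471.4·(+0.19578)/0.59750 + 323.4 = 477.8586, v = 854.7·(+0.10574)/0.59750 + 236.3 = 387.5564
M2: Pc = R·M2+t = (+0.22143, -0.07312, +0.57572); u = 471.4·(+0.22143)/0.57572 + 323.4 = 504.7034, v = 854.7·(-0.07312)/0.57572 + 236.3 = 127.7452
M3: Pc = R·M3+t = (+0.04142, -0.09954, +0.58070); u = 471.4·(+0.04142)/0.58070 + 323.4 = 357.0261, v = 854.7·(-0.09954)/0.58070 + 236.3 = 89.7914

c0=(335.74, 348.83) c1=(477.86, 387.56) c2=(504.70, 127.75) c3=(357.03, 89.79)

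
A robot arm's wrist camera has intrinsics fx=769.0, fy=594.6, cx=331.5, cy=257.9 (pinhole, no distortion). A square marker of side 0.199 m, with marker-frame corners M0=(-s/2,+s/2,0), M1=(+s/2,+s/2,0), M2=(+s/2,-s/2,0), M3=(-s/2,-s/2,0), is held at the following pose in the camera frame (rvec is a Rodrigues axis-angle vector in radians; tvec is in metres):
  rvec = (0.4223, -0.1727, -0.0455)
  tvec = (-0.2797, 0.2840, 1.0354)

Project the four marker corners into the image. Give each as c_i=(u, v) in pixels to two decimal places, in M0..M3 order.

Intrinsics K: fx=769.0, fy=594.6, cx=331.5, cy=257.9
Marker side s = 0.199 m; corners in marker frame (Z=0):
  M0 = (-0.0995, +0.0995, 0)
  M1 = (+0.0995, +0.0995, 0)
  M2 = (+0.0995, -0.0995, 0)
  M3 = (-0.0995, -0.0995, 0)
rvec = (0.4223, -0.1727, -0.0455), |rvec| = θ = 0.45851 rad = 26.271°
Rodrigues: sinθ=0.44261, 1−cosθ=0.10329; R = I + sinθ·[k]× + (1−cosθ)·[k]×²:
    [+0.98433 +0.00809 -0.17615]
    [-0.07975 +0.91137 -0.40380]
    [+0.15727 +0.41152 +0.89773]
t = (-0.2797, 0.2840, 1.0354) m
M0: Pc = R·M0+t = (-0.37684, +0.38262, +1.06070); u = 769.0·(-0.37684)/1.06070 + 331.5 = 58.2961, v = 594.6·(+0.38262)/1.06070 + 257.9 = 472.3850
M1: Pc = R·M1+t = (-0.18095, +0.36675, +1.09199); u = 769.0·(-0.18095)/1.09199 + 331.5 = 204.0692, v = 594.6·(+0.36675)/1.09199 + 257.9 = 457.5959
M2: Pc = R·M2+t = (-0.18256, +0.18538, +1.01010); u = 769.0·(-0.18256)/1.01010 + 331.5 = 192.5122, v = 594.6·(+0.18538)/1.01010 + 257.9 = 367.0267
M3: Pc = R·M3+t = (-0.37845, +0.20125, +0.97881); u = 769.0·(-0.37845)/0.97881 + 331.5 = 34.1734, v = 594.6·(+0.20125)/0.97881 + 257.9 = 380.1572

c0=(58.30, 472.38) c1=(204.07, 457.60) c2=(192.51, 367.03) c3=(34.17, 380.16)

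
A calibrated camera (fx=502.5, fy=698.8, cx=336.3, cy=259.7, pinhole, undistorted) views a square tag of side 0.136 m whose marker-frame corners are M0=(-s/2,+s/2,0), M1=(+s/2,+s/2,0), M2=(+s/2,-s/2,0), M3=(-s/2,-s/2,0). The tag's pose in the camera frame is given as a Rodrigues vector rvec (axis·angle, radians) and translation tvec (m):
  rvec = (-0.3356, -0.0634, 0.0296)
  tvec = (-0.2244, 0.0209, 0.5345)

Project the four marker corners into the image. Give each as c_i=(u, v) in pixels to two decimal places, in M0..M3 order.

c0=(46.08, 373.00) c1=(182.59, 378.57) c2=(197.15, 209.13) c3=(71.92, 201.62)

Intrinsics K: fx=502.5, fy=698.8, cx=336.3, cy=259.7
Marker side s = 0.136 m; corners in marker frame (Z=0):
  M0 = (-0.0680, +0.0680, 0)
  M1 = (+0.0680, +0.0680, 0)
  M2 = (+0.0680, -0.0680, 0)
  M3 = (-0.0680, -0.0680, 0)
rvec = (-0.3356, -0.0634, 0.0296), |rvec| = θ = 0.34282 rad = 19.642°
Rodrigues: sinθ=0.33614, 1−cosθ=0.05819; R = I + sinθ·[k]× + (1−cosθ)·[k]×²:
    [+0.99758 -0.01849 -0.06708]
    [+0.03956 +0.94380 +0.32814]
    [+0.05725 -0.32999 +0.94225]
t = (-0.2244, 0.0209, 0.5345) m
M0: Pc = R·M0+t = (-0.29349, +0.08239, +0.50817); u = 502.5·(-0.29349)/0.50817 + 336.3 = 46.0809, v = 698.8·(+0.08239)/0.50817 + 259.7 = 372.9955
M1: Pc = R·M1+t = (-0.15782, +0.08777, +0.51595); u = 502.5·(-0.15782)/0.51595 + 336.3 = 182.5930, v = 698.8·(+0.08777)/0.51595 + 259.7 = 378.5725
M2: Pc = R·M2+t = (-0.15531, -0.04059, +0.56083); u = 502.5·(-0.15531)/0.56083 + 336.3 = 197.1460, v = 698.8·(-0.04059)/0.56083 + 259.7 = 209.1265
M3: Pc = R·M3+t = (-0.29098, -0.04597, +0.55305); u = 502.5·(-0.29098)/0.55305 + 336.3 = 71.9166, v = 698.8·(-0.04597)/0.55305 + 259.7 = 201.6167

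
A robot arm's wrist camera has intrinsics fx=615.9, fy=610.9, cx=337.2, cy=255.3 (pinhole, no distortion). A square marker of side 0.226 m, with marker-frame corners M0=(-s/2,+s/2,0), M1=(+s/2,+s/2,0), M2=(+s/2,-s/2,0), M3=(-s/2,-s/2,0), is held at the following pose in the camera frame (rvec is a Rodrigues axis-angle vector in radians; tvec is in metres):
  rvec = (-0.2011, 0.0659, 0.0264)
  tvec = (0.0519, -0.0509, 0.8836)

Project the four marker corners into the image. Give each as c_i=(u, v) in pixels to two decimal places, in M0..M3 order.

Intrinsics K: fx=615.9, fy=610.9, cx=337.2, cy=255.3
Marker side s = 0.226 m; corners in marker frame (Z=0):
  M0 = (-0.1130, +0.1130, 0)
  M1 = (+0.1130, +0.1130, 0)
  M2 = (+0.1130, -0.1130, 0)
  M3 = (-0.1130, -0.1130, 0)
rvec = (-0.2011, 0.0659, 0.0264), |rvec| = θ = 0.21326 rad = 12.219°
Rodrigues: sinθ=0.21165, 1−cosθ=0.02265; R = I + sinθ·[k]× + (1−cosθ)·[k]×²:
    [+0.99749 -0.03280 +0.06276]
    [+0.01960 +0.97951 +0.20045]
    [-0.06805 -0.19871 +0.97769]
t = (0.0519, -0.0509, 0.8836) m
M0: Pc = R·M0+t = (-0.06452, +0.05757, +0.86883); u = 615.9·(-0.06452)/0.86883 + 337.2 = 291.4610, v = 610.9·(+0.05757)/0.86883 + 255.3 = 295.7788
M1: Pc = R·M1+t = (+0.16091, +0.06200, +0.85346); u = 615.9·(+0.16091)/0.85346 + 337.2 = 453.3211, v = 610.9·(+0.06200)/0.85346 + 255.3 = 299.6787
M2: Pc = R·M2+t = (+0.16832, -0.15937, +0.89837); u = 615.9·(+0.16832)/0.89837 + 337.2 = 452.5986, v = 610.9·(-0.15937)/0.89837 + 255.3 = 146.9265
M3: Pc = R·M3+t = (-0.05711, -0.16380, +0.91374); u = 615.9·(-0.05711)/0.91374 + 337.2 = 298.7057, v = 610.9·(-0.16380)/0.91374 + 255.3 = 145.7891

c0=(291.46, 295.78) c1=(453.32, 299.68) c2=(452.60, 146.93) c3=(298.71, 145.79)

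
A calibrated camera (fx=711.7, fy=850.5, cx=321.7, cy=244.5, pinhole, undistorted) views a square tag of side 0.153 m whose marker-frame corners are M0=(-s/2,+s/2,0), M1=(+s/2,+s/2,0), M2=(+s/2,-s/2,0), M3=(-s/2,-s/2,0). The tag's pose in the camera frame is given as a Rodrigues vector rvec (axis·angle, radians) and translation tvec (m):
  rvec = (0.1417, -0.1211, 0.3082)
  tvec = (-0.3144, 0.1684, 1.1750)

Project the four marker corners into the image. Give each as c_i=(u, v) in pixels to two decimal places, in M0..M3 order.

Intrinsics K: fx=711.7, fy=850.5, cx=321.7, cy=244.5
Marker side s = 0.153 m; corners in marker frame (Z=0):
  M0 = (-0.0765, +0.0765, 0)
  M1 = (+0.0765, +0.0765, 0)
  M2 = (+0.0765, -0.0765, 0)
  M3 = (-0.0765, -0.0765, 0)
rvec = (0.1417, -0.1211, 0.3082), |rvec| = θ = 0.36018 rad = 20.637°
Rodrigues: sinθ=0.35244, 1−cosθ=0.06417; R = I + sinθ·[k]× + (1−cosθ)·[k]×²:
    [+0.94576 -0.31007 -0.09690]
    [+0.29309 +0.94309 -0.15712]
    [+0.14010 +0.12020 +0.98281]
t = (-0.3144, 0.1684, 1.1750) m
M0: Pc = R·M0+t = (-0.41047, +0.21812, +1.17348); u = 711.7·(-0.41047)/1.17348 + 321.7 = 72.7542, v = 850.5·(+0.21812)/1.17348 + 244.5 = 402.5899
M1: Pc = R·M1+t = (-0.26577, +0.26297, +1.19491); u = 711.7·(-0.26577)/1.19491 + 321.7 = 163.4056, v = 850.5·(+0.26297)/1.19491 + 244.5 = 431.6718
M2: Pc = R·M2+t = (-0.21833, +0.11868, +1.17652); u = 711.7·(-0.21833)/1.17652 + 321.7 = 189.6288, v = 850.5·(+0.11868)/1.17652 + 244.5 = 330.2896
M3: Pc = R·M3+t = (-0.36303, +0.07383, +1.15509); u = 711.7·(-0.36303)/1.15509 + 321.7 = 98.0208, v = 850.5·(+0.07383)/1.15509 + 244.5 = 298.8634

c0=(72.75, 402.59) c1=(163.41, 431.67) c2=(189.63, 330.29) c3=(98.02, 298.86)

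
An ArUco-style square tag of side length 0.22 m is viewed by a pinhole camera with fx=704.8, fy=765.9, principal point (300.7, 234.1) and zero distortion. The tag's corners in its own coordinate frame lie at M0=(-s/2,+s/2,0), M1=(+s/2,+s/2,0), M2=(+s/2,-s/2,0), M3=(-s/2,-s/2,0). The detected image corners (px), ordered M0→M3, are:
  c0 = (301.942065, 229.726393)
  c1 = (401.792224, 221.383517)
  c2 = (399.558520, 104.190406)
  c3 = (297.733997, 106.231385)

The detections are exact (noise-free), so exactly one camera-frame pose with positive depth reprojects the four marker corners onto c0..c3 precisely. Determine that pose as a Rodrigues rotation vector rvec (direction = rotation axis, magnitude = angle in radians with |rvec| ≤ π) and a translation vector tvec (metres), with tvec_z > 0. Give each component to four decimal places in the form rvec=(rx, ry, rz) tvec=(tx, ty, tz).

rvec=(0.1068, -0.3504, -0.0568) tvec=(0.1015, -0.1252, 1.4053)

Intrinsics K: fx=704.8, fy=765.9, cx=300.7, cy=234.1
Marker side s = 0.22 m; corners in marker frame (Z=0):
  M0 = (-0.1100, +0.1100, 0)
  M1 = (+0.1100, +0.1100, 0)
  M2 = (+0.1100, -0.1100, 0)
  M3 = (-0.1100, -0.1100, 0)
Detected image corners:
  c0 = (301.942065, 229.726393) px
  c1 = (401.792224, 221.383517) px
  c2 = (399.558520, 104.190406) px
  c3 = (297.733997, 106.231385) px
Planar DLT: solve 8×8 A·h = b for H (H[2,2]=1):
  H  [+542.90982 +42.99134 +351.61065]
  H  [+16.21763 +560.08086 +165.85196]
  H  [+0.24153 +0.08128 +1.00000]
B = K⁻¹H; ‖b₁‖=0.711575, ‖b₂‖=0.711575; λ = 2/(‖b₁‖+‖b₂‖) = 1.405334, sign → tz>0 ⇒ λ=+1.405334
r₁ = λ·B[:,0] = (+0.93772,-0.07399,+0.33943); r₂ = λ·B[:,1] = (+0.03699,+0.99277,+0.11423)
r₃ = r₁×r₂ = (-0.34543,-0.09456,+0.93367); SVD([r₁ r₂ r₃]) → R = UVᵀ:
  R  [+0.93772 +0.03699 -0.34543]
  R  [-0.07399 +0.99277 -0.09456]
  R  [+0.33943 +0.11423 +0.93367]
t = (+0.10151, -0.12523, +1.40533) m
tr R = 2.864149; θ = arccos((tr R − 1)/2) = 0.370699 rad = 21.239°
axis k = ((R−Rᵀ)₃₂, (R−Rᵀ)₁₃, (R−Rᵀ)₂₁) / (2 sinθ) = (+0.288175, -0.945248, -0.153172)
rvec = θ·k = (+0.106826, -0.350402, -0.056781)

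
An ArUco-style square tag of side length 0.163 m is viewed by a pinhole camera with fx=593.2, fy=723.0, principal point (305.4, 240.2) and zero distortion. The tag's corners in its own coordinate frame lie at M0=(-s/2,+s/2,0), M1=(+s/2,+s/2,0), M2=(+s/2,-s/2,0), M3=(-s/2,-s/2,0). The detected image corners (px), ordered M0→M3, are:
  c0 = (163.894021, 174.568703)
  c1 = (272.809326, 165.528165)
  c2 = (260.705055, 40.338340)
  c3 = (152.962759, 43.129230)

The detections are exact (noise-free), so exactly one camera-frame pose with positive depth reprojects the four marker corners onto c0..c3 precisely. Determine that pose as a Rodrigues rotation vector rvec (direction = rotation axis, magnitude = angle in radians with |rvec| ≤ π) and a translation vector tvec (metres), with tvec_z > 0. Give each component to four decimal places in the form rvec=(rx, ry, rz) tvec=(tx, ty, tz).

Intrinsics K: fx=593.2, fy=723.0, cx=305.4, cy=240.2
Marker side s = 0.163 m; corners in marker frame (Z=0):
  M0 = (-0.0815, +0.0815, 0)
  M1 = (+0.0815, +0.0815, 0)
  M2 = (+0.0815, -0.0815, 0)
  M3 = (-0.0815, -0.0815, 0)
Detected image corners:
  c0 = (163.894021, 174.568703) px
  c1 = (272.809326, 165.528165) px
  c2 = (260.705055, 40.338340) px
  c3 = (152.962759, 43.129230) px
Planar DLT: solve 8×8 A·h = b for H (H[2,2]=1):
  H  [+727.13177 +49.97251 +213.84609]
  H  [-4.97604 +776.39875 +105.30919]
  H  [+0.29430 -0.09772 +1.00000]
B = K⁻¹H; ‖b₁‖=1.118751, ‖b₂‖=1.118751; λ = 2/(‖b₁‖+‖b₂‖) = 0.893854, sign → tz>0 ⇒ λ=+0.893854
r₁ = λ·B[:,0] = (+0.96023,-0.09355,+0.26306); r₂ = λ·B[:,1] = (+0.12027,+0.98889,-0.08735)
r₃ = r₁×r₂ = (-0.25197,+0.11551,+0.96082); SVD([r₁ r₂ r₃]) → R = UVᵀ:
  R  [+0.96023 +0.12027 -0.25197]
  R  [-0.09355 +0.98889 +0.11551]
  R  [+0.26306 -0.08735 +0.96082]
t = (-0.13796, -0.16677, +0.89385) m
tr R = 2.909940; θ = arccos((tr R − 1)/2) = 0.301238 rad = 17.260°
axis k = ((R−Rᵀ)₃₂, (R−Rᵀ)₁₃, (R−Rᵀ)₂₁) / (2 sinθ) = (-0.341862, -0.867926, -0.360325)
rvec = θ·k = (-0.102982, -0.261453, -0.108544)

rvec=(-0.1030, -0.2615, -0.1085) tvec=(-0.1380, -0.1668, 0.8939)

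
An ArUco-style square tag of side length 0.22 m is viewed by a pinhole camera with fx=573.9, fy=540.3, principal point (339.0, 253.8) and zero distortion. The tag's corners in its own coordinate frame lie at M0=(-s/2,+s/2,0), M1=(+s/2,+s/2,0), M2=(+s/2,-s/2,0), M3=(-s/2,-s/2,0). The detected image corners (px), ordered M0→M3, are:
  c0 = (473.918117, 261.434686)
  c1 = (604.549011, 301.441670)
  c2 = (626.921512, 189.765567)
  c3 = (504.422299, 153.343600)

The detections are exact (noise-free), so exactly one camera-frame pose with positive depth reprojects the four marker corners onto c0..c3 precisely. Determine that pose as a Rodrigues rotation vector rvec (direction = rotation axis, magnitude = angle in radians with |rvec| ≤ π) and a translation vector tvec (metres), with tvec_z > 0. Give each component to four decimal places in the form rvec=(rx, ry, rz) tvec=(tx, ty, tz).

Intrinsics K: fx=573.9, fy=540.3, cx=339.0, cy=253.8
Marker side s = 0.22 m; corners in marker frame (Z=0):
  M0 = (-0.1100, +0.1100, 0)
  M1 = (+0.1100, +0.1100, 0)
  M2 = (+0.1100, -0.1100, 0)
  M3 = (-0.1100, -0.1100, 0)
Detected image corners:
  c0 = (473.918117, 261.434686) px
  c1 = (604.549011, 301.441670) px
  c2 = (626.921512, 189.765567) px
  c3 = (504.422299, 153.343600) px
Planar DLT: solve 8×8 A·h = b for H (H[2,2]=1):
  H  [+550.61358 -286.62971 +552.58734]
  H  [+163.56400 +431.22421 +224.58482]
  H  [-0.04357 -0.30114 +1.00000]
B = K⁻¹H; ‖b₁‖=1.037735, ‖b₂‖=1.037735; λ = 2/(‖b₁‖+‖b₂‖) = 0.963637, sign → tz>0 ⇒ λ=+0.963637
r₁ = λ·B[:,0] = (+0.94934,+0.31144,-0.04198); r₂ = λ·B[:,1] = (-0.30987,+0.90541,-0.29019)
r₃ = r₁×r₂ = (-0.05236,+0.28850,+0.95605); SVD([r₁ r₂ r₃]) → R = UVᵀ:
  R  [+0.94934 -0.30987 -0.05236]
  R  [+0.31144 +0.90541 +0.28850]
  R  [-0.04198 -0.29019 +0.95605]
t = (+0.35864, -0.05211, +0.96364) m
tr R = 2.810797; θ = arccos((tr R − 1)/2) = 0.438479 rad = 25.123°
axis k = ((R−Rᵀ)₃₂, (R−Rᵀ)₁₃, (R−Rᵀ)₂₁) / (2 sinθ) = (-0.681514, -0.012224, +0.731703)
rvec = θ·k = (-0.298830, -0.005360, +0.320836)

rvec=(-0.2988, -0.0054, 0.3208) tvec=(0.3586, -0.0521, 0.9636)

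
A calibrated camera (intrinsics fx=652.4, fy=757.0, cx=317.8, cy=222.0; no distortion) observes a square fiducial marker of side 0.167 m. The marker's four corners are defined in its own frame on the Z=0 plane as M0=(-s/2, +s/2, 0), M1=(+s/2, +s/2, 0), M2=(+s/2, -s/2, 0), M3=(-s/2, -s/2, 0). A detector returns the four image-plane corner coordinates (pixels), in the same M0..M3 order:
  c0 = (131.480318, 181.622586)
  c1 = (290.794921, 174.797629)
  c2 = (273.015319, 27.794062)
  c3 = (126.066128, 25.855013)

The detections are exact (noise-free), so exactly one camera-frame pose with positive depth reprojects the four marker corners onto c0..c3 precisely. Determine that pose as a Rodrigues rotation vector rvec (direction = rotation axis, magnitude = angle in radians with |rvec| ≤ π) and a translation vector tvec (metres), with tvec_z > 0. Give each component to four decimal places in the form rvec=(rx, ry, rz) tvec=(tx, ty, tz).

Intrinsics K: fx=652.4, fy=757.0, cx=317.8, cy=222.0
Marker side s = 0.167 m; corners in marker frame (Z=0):
  M0 = (-0.0835, +0.0835, 0)
  M1 = (+0.0835, +0.0835, 0)
  M2 = (+0.0835, -0.0835, 0)
  M3 = (-0.0835, -0.0835, 0)
Detected image corners:
  c0 = (131.480318, 181.622586) px
  c1 = (290.794921, 174.797629) px
  c2 = (273.015319, 27.794062) px
  c3 = (126.066128, 25.855013) px
Planar DLT: solve 8×8 A·h = b for H (H[2,2]=1):
  H  [+984.87883 -34.06259 +207.25640]
  H  [+21.18327 +853.56076 +99.26471]
  H  [+0.33844 -0.50916 +1.00000]
B = K⁻¹H; ‖b₁‖=1.388526, ‖b₂‖=1.388526; λ = 2/(‖b₁‖+‖b₂‖) = 0.720188, sign → tz>0 ⇒ λ=+0.720188
r₁ = λ·B[:,0] = (+0.96848,-0.05133,+0.24374); r₂ = λ·B[:,1] = (+0.14102,+0.91959,-0.36669)
r₃ = r₁×r₂ = (-0.20532,+0.38951,+0.89784); SVD([r₁ r₂ r₃]) → R = UVᵀ:
  R  [+0.96848 +0.14102 -0.20532]
  R  [-0.05133 +0.91959 +0.38951]
  R  [+0.24374 -0.36669 +0.89784]
t = (-0.12203, -0.11677, +0.72019) m
tr R = 2.785917; θ = arccos((tr R − 1)/2) = 0.466921 rad = 26.753°
axis k = ((R−Rᵀ)₃₂, (R−Rᵀ)₁₃, (R−Rᵀ)₂₁) / (2 sinθ) = (-0.839967, -0.498805, -0.213657)
rvec = θ·k = (-0.392198, -0.232903, -0.099761)

rvec=(-0.3922, -0.2329, -0.0998) tvec=(-0.1220, -0.1168, 0.7202)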